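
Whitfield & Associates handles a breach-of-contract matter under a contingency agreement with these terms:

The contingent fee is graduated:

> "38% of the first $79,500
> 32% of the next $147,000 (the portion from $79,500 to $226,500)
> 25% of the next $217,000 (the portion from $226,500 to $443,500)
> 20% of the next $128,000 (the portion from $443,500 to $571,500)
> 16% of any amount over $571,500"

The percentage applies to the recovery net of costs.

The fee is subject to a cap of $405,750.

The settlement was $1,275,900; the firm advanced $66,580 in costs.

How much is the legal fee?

$259,151.20

Fee base (net of costs): $1,275,900 − $66,580 = $1,209,320
First $79,500 at 38% = $30,210.00
Next $147,000 at 32% = $47,040.00
Next $217,000 at 25% = $54,250.00
Next $128,000 at 20% = $25,600.00
Remaining $637,820 at 16% = $102,051.20
Fee: $30,210.00 + $47,040.00 + $54,250.00 + $25,600.00 + $102,051.20 = $259,151.20
$259,151.20 is under the $405,750 cap.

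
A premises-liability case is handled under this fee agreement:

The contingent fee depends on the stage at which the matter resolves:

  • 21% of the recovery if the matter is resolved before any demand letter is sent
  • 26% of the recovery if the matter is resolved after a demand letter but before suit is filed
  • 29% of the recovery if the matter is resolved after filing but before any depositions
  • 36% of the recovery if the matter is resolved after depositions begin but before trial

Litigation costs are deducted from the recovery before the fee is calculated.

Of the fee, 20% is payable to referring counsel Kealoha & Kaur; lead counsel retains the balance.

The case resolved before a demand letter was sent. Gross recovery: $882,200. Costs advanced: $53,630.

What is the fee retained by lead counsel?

$139,199.76

Fee base (net of costs): $882,200 − $53,630 = $828,570
The matter resolved before a demand letter was sent, so the 21% rate applies.
$828,570 × 21% = $173,999.70
Referral share: 20% of $173,999.70 = $34,799.94; lead counsel retains $173,999.70 − $34,799.94 = $139,199.76.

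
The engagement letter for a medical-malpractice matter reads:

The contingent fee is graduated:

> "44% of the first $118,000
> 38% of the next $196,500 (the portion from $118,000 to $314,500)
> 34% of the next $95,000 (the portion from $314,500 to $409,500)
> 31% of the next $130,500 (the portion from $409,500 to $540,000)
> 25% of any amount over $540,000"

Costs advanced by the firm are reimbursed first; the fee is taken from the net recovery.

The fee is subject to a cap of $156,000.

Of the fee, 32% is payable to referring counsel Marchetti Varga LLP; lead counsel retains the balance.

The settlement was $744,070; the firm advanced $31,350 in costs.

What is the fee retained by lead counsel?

$106,080.00

Fee base (net of costs): $744,070 − $31,350 = $712,720
First $118,000 at 44% = $51,920.00
Next $196,500 at 38% = $74,670.00
Next $95,000 at 34% = $32,300.00
Next $130,500 at 31% = $40,455.00
Remaining $172,720 at 25% = $43,180.00
Fee: $51,920.00 + $74,670.00 + $32,300.00 + $40,455.00 + $43,180.00 = $242,525.00
$242,525.00 exceeds the $156,000 cap, so the fee is capped at $156,000.00.
Referral share: 32% of $156,000.00 = $49,920.00; lead counsel retains $156,000.00 − $49,920.00 = $106,080.00.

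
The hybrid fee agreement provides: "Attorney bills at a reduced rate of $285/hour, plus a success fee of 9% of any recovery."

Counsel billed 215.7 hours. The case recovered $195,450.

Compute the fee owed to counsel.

$79,065.00

Hourly: 215.7 × $285 = $61,474.50
Success fee: 9% of $195,450 = $17,590.50
Total: $61,474.50 + $17,590.50 = $79,065.00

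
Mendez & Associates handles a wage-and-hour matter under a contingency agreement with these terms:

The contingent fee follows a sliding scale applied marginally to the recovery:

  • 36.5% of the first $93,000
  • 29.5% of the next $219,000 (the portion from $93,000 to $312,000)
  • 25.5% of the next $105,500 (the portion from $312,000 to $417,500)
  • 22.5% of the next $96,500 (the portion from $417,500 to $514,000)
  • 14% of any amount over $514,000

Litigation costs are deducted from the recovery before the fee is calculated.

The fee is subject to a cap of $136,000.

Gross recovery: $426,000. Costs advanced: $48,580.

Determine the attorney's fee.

Fee base (net of costs): $426,000 − $48,580 = $377,420
First $93,000 at 36.5% = $33,945.00
Next $219,000 at 29.5% = $64,605.00
Remaining $65,420 at 25.5% = $16,682.10
Fee: $33,945.00 + $64,605.00 + $16,682.10 = $115,232.10
$115,232.10 is under the $136,000 cap.

$115,232.10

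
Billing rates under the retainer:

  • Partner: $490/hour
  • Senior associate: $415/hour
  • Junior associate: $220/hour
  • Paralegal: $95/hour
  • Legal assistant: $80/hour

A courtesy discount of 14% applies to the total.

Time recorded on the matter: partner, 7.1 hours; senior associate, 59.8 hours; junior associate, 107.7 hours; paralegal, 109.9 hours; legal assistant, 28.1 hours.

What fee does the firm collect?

$55,623.51

Partner: 7.1 × $490 = $3,479.00
Senior associate: 59.8 × $415 = $24,817.00
Junior associate: 107.7 × $220 = $23,694.00
Paralegal: 109.9 × $95 = $10,440.50
Legal assistant: 28.1 × $80 = $2,248.00
Subtotal: $64,678.50
Less 14% discount: −$9,054.99
Total: $64,678.50 − $9,054.99 = $55,623.51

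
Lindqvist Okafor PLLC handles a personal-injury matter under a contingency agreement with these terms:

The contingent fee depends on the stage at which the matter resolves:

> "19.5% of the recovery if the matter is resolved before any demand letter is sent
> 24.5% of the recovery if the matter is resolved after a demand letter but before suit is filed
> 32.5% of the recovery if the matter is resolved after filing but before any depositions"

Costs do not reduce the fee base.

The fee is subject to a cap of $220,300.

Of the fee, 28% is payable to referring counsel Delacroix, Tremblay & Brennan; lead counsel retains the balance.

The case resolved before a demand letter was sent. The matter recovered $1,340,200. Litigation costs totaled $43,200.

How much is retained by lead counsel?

$158,616.00

Fee base is the gross recovery, $1,340,200; costs are reimbursed separately.
The matter resolved before a demand letter was sent, so the 19.5% rate applies.
$1,340,200 × 19.5% = $261,339.00
$261,339.00 exceeds the $220,300 cap, so the fee is capped at $220,300.00.
Referral share: 28% of $220,300.00 = $61,684.00; lead counsel retains $220,300.00 − $61,684.00 = $158,616.00.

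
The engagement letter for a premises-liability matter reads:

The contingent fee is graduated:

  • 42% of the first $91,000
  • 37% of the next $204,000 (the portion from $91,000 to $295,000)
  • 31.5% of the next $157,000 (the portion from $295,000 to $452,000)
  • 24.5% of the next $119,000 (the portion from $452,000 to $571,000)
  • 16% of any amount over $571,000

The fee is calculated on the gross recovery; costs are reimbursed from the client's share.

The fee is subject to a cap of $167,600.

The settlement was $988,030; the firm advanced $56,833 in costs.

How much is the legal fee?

$167,600.00

Fee base is the gross recovery, $988,030; costs are reimbursed separately.
First $91,000 at 42% = $38,220.00
Next $204,000 at 37% = $75,480.00
Next $157,000 at 31.5% = $49,455.00
Next $119,000 at 24.5% = $29,155.00
Remaining $417,030 at 16% = $66,724.80
Fee: $38,220.00 + $75,480.00 + $49,455.00 + $29,155.00 + $66,724.80 = $259,034.80
$259,034.80 exceeds the $167,600 cap, so the fee is capped at $167,600.00.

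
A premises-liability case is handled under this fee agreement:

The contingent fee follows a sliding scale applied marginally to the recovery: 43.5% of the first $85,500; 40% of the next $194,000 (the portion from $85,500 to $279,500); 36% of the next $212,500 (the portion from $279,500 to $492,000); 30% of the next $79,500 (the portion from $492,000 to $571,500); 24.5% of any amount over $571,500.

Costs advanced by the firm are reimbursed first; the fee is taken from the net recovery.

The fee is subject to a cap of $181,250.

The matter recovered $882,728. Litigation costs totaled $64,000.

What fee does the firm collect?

$181,250.00

Fee base (net of costs): $882,728 − $64,000 = $818,728
First $85,500 at 43.5% = $37,192.50
Next $194,000 at 40% = $77,600.00
Next $212,500 at 36% = $76,500.00
Next $79,500 at 30% = $23,850.00
Remaining $247,228 at 24.5% = $60,570.86
Fee: $37,192.50 + $77,600.00 + $76,500.00 + $23,850.00 + $60,570.86 = $275,713.36
$275,713.36 exceeds the $181,250 cap, so the fee is capped at $181,250.00.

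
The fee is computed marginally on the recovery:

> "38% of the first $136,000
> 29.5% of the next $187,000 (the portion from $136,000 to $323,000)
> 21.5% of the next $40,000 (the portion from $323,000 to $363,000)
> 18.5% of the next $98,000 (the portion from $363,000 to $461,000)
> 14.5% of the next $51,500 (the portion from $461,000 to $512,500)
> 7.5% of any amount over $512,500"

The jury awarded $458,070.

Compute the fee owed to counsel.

$133,032.95

First $136,000 at 38% = $51,680.00
Next $187,000 at 29.5% = $55,165.00
Next $40,000 at 21.5% = $8,600.00
Remaining $95,070 at 18.5% = $17,587.95
Fee: $51,680.00 + $55,165.00 + $8,600.00 + $17,587.95 = $133,032.95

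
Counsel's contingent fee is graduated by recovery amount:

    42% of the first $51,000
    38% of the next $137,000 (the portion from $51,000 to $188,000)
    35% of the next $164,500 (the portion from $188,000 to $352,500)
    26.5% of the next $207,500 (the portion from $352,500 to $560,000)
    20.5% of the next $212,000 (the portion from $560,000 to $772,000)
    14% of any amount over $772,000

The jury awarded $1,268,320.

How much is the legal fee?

First $51,000 at 42% = $21,420.00
Next $137,000 at 38% = $52,060.00
Next $164,500 at 35% = $57,575.00
Next $207,500 at 26.5% = $54,987.50
Next $212,000 at 20.5% = $43,460.00
Remaining $496,320 at 14% = $69,484.80
Fee: $21,420.00 + $52,060.00 + $57,575.00 + $54,987.50 + $43,460.00 + $69,484.80 = $298,987.30

$298,987.30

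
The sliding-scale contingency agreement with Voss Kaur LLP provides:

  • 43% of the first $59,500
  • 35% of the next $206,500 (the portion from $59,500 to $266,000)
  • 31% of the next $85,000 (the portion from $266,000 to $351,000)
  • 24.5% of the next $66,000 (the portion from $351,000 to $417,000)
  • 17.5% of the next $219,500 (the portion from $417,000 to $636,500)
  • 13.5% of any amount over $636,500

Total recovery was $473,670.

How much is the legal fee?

$150,297.25

First $59,500 at 43% = $25,585.00
Next $206,500 at 35% = $72,275.00
Next $85,000 at 31% = $26,350.00
Next $66,000 at 24.5% = $16,170.00
Remaining $56,670 at 17.5% = $9,917.25
Fee: $25,585.00 + $72,275.00 + $26,350.00 + $16,170.00 + $9,917.25 = $150,297.25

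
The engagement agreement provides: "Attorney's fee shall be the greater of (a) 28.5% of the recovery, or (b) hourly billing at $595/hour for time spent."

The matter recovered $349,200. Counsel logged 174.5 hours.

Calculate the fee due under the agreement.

$103,827.50

(a) 28.5% of $349,200 = $99,522.00
(b) 174.5 × $595 = $103,827.50
The greater is (b): $103,827.50.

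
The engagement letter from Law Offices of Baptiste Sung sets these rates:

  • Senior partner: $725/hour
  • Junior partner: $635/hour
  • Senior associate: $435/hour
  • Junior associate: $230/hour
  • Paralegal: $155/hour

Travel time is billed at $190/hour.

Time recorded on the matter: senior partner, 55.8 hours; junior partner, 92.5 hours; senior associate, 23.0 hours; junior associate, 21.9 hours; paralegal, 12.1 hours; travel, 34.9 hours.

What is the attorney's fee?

Senior partner: 55.8 × $725 = $40,455.00
Junior partner: 92.5 × $635 = $58,737.50
Senior associate: 23.0 × $435 = $10,005.00
Junior associate: 21.9 × $230 = $5,037.00
Paralegal: 12.1 × $155 = $1,875.50
Subtotal: $40,455.00 + $58,737.50 + $10,005.00 + $5,037.00 + $1,875.50 = $116,110.00
Travel: 34.9 × $190 = $6,631.00
Total: $116,110.00 + $6,631.00 = $122,741.00

$122,741.00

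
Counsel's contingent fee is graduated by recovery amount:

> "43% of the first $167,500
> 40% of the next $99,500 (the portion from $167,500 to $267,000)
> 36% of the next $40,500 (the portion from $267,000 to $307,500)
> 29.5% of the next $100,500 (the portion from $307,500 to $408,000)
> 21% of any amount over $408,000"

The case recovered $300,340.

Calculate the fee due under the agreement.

$123,827.40

First $167,500 at 43% = $72,025.00
Next $99,500 at 40% = $39,800.00
Remaining $33,340 at 36% = $12,002.40
Fee: $72,025.00 + $39,800.00 + $12,002.40 = $123,827.40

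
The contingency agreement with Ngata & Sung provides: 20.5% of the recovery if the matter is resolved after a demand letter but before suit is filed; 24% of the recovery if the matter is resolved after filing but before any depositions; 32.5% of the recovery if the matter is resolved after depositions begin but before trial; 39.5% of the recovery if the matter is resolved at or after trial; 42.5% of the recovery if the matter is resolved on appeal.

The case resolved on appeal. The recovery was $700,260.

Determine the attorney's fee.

The matter resolved on appeal, so the 42.5% rate applies.
$700,260 × 42.5% = $297,610.50

$297,610.50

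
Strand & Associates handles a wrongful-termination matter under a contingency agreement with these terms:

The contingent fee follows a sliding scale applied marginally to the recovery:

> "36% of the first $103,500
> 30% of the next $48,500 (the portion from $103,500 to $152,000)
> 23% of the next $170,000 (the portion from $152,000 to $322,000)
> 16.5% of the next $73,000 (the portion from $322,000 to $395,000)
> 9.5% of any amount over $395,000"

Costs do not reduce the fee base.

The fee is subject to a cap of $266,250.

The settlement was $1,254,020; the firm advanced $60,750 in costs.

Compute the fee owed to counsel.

Fee base is the gross recovery, $1,254,020; costs are reimbursed separately.
First $103,500 at 36% = $37,260.00
Next $48,500 at 30% = $14,550.00
Next $170,000 at 23% = $39,100.00
Next $73,000 at 16.5% = $12,045.00
Remaining $859,020 at 9.5% = $81,606.90
Fee: $37,260.00 + $14,550.00 + $39,100.00 + $12,045.00 + $81,606.90 = $184,561.90
$184,561.90 is under the $266,250 cap.

$184,561.90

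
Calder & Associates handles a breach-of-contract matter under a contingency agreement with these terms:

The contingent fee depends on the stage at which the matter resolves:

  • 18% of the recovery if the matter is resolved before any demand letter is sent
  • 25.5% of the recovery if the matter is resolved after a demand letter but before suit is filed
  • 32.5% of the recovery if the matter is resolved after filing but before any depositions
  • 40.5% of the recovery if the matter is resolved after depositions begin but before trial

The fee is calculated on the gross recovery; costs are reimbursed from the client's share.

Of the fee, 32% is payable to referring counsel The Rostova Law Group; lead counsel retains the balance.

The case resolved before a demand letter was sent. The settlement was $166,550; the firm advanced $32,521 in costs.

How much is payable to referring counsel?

$9,593.28

Fee base is the gross recovery, $166,550; costs are reimbursed separately.
The matter resolved before a demand letter was sent, so the 18% rate applies.
$166,550 × 18% = $29,979.00
Referral share: 32% of $29,979.00 = $9,593.28; lead counsel retains $29,979.00 − $9,593.28 = $20,385.72.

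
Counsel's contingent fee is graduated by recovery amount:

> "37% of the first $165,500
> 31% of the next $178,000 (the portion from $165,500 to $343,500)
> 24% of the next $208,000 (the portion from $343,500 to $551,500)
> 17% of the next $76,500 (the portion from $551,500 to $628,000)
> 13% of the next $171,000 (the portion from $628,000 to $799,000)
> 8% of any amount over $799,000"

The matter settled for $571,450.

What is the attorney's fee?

$169,726.50

First $165,500 at 37% = $61,235.00
Next $178,000 at 31% = $55,180.00
Next $208,000 at 24% = $49,920.00
Remaining $19,950 at 17% = $3,391.50
Fee: $61,235.00 + $55,180.00 + $49,920.00 + $3,391.50 = $169,726.50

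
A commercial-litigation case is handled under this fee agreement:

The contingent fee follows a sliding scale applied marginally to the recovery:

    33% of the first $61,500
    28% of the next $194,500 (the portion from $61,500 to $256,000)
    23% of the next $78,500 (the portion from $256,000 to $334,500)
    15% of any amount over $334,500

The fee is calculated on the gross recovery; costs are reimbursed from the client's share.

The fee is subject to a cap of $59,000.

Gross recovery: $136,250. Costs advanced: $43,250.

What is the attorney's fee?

$41,225.00

Fee base is the gross recovery, $136,250; costs are reimbursed separately.
First $61,500 at 33% = $20,295.00
Remaining $74,750 at 28% = $20,930.00
Fee: $20,295.00 + $20,930.00 = $41,225.00
$41,225.00 is under the $59,000 cap.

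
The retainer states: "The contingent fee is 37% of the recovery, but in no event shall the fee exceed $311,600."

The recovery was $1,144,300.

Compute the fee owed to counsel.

37% of $1,144,300 = $423,391.00
That exceeds the $311,600 cap, so the fee is capped at $311,600.

$311,600.00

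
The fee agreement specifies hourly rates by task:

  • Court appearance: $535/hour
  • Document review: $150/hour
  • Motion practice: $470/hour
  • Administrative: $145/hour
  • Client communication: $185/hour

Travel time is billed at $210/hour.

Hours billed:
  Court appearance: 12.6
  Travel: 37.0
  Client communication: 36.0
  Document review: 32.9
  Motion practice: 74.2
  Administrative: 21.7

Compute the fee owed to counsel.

Court appearance: 12.6 × $535 = $6,741.00
Document review: 32.9 × $150 = $4,935.00
Motion practice: 74.2 × $470 = $34,874.00
Administrative: 21.7 × $145 = $3,146.50
Client communication: 36.0 × $185 = $6,660.00
Subtotal: $6,741.00 + $4,935.00 + $34,874.00 + $3,146.50 + $6,660.00 = $56,356.50
Travel: 37.0 × $210 = $7,770.00
Total: $56,356.50 + $7,770.00 = $64,126.50

$64,126.50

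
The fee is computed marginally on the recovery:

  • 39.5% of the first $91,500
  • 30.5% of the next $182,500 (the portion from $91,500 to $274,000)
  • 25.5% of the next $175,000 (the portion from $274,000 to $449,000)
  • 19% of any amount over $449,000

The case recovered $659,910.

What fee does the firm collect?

$176,502.90

First $91,500 at 39.5% = $36,142.50
Next $182,500 at 30.5% = $55,662.50
Next $175,000 at 25.5% = $44,625.00
Remaining $210,910 at 19% = $40,072.90
Fee: $36,142.50 + $55,662.50 + $44,625.00 + $40,072.90 = $176,502.90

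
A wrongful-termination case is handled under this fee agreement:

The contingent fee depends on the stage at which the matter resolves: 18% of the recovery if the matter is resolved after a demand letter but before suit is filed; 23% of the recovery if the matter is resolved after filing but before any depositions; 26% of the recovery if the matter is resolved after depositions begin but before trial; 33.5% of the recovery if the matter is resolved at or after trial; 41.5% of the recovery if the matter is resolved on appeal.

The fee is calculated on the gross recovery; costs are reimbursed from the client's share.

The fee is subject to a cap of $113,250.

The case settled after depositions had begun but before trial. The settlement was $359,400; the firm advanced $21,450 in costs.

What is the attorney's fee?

$93,444.00

Fee base is the gross recovery, $359,400; costs are reimbursed separately.
The matter settled after depositions had begun but before trial, so the 26% rate applies.
$359,400 × 26% = $93,444.00
$93,444.00 is under the $113,250 cap.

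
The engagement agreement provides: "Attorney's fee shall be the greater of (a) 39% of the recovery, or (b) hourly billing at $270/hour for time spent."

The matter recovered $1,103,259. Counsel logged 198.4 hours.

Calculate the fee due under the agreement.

(a) 39% of $1,103,259 = $430,271.01
(b) 198.4 × $270 = $53,568.00
The greater is (a): $430,271.01.

$430,271.01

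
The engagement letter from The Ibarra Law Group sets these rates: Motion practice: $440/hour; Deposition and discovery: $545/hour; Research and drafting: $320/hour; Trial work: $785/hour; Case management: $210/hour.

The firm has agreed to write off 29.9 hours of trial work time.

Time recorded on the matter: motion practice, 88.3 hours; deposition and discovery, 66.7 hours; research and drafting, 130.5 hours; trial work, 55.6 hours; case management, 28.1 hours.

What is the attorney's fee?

$143,039.00

Motion practice: 88.3 × $440 = $38,852.00
Deposition and discovery: 66.7 × $545 = $36,351.50
Research and drafting: 130.5 × $320 = $41,760.00
Trial work: 55.6 × $785 = $43,646.00
Case management: 28.1 × $210 = $5,901.00
Subtotal: $166,510.50
Write-off: 29.9 × $785 = $23,471.50
Total: $166,510.50 − $23,471.50 = $143,039.00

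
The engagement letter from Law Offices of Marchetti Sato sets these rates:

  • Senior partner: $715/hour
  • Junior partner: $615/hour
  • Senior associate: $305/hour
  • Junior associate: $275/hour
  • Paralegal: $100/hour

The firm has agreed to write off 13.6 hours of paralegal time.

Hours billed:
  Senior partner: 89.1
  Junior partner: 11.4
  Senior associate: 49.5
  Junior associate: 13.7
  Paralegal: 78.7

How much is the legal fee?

Senior partner: 89.1 × $715 = $63,706.50
Junior partner: 11.4 × $615 = $7,011.00
Senior associate: 49.5 × $305 = $15,097.50
Junior associate: 13.7 × $275 = $3,767.50
Paralegal: 78.7 × $100 = $7,870.00
Subtotal: $97,452.50
Write-off: 13.6 × $100 = $1,360.00
Total: $97,452.50 − $1,360.00 = $96,092.50

$96,092.50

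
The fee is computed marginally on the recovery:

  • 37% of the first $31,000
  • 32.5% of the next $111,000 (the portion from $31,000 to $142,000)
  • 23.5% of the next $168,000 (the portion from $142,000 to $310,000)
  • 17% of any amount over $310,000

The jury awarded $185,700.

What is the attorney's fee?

First $31,000 at 37% = $11,470.00
Next $111,000 at 32.5% = $36,075.00
Remaining $43,700 at 23.5% = $10,269.50
Fee: $11,470.00 + $36,075.00 + $10,269.50 = $57,814.50

$57,814.50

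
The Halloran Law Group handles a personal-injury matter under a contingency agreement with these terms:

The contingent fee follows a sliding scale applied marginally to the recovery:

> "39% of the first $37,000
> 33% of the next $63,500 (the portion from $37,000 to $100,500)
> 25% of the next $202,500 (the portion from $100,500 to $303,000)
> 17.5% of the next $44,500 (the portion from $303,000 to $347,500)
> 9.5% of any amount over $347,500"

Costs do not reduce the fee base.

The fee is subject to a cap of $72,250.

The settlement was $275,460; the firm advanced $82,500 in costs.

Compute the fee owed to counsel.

Fee base is the gross recovery, $275,460; costs are reimbursed separately.
First $37,000 at 39% = $14,430.00
Next $63,500 at 33% = $20,955.00
Remaining $174,960 at 25% = $43,740.00
Fee: $14,430.00 + $20,955.00 + $43,740.00 = $79,125.00
$79,125.00 exceeds the $72,250 cap, so the fee is capped at $72,250.00.

$72,250.00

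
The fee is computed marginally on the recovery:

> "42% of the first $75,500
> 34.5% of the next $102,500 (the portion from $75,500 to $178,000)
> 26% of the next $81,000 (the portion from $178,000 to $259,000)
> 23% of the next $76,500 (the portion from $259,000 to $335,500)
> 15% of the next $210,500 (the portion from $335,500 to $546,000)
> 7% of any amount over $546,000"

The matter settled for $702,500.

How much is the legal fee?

First $75,500 at 42% = $31,710.00
Next $102,500 at 34.5% = $35,362.50
Next $81,000 at 26% = $21,060.00
Next $76,500 at 23% = $17,595.00
Next $210,500 at 15% = $31,575.00
Remaining $156,500 at 7% = $10,955.00
Fee: $31,710.00 + $35,362.50 + $21,060.00 + $17,595.00 + $31,575.00 + $10,955.00 = $148,257.50

$148,257.50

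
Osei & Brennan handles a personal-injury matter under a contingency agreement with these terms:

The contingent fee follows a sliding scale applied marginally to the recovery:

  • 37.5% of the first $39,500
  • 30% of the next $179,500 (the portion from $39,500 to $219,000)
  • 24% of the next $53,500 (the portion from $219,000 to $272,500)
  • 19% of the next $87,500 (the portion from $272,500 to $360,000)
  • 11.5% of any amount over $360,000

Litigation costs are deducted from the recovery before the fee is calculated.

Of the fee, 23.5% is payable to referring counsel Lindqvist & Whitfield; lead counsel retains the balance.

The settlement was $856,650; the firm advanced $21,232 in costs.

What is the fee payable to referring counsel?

$35,908.13

Fee base (net of costs): $856,650 − $21,232 = $835,418
First $39,500 at 37.5% = $14,812.50
Next $179,500 at 30% = $53,850.00
Next $53,500 at 24% = $12,840.00
Next $87,500 at 19% = $16,625.00
Remaining $475,418 at 11.5% = $54,673.07
Fee: $14,812.50 + $53,850.00 + $12,840.00 + $16,625.00 + $54,673.07 = $152,800.57
Referral share: 23.5% of $152,800.57 = $35,908.13; lead counsel retains $152,800.57 − $35,908.13 = $116,892.44.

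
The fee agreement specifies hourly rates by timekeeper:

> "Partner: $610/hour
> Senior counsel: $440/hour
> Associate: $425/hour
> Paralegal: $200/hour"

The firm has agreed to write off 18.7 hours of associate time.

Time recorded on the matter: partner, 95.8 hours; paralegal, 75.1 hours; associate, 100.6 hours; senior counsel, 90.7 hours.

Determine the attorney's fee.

Partner: 95.8 × $610 = $58,438.00
Senior counsel: 90.7 × $440 = $39,908.00
Associate: 100.6 × $425 = $42,755.00
Paralegal: 75.1 × $200 = $15,020.00
Subtotal: $156,121.00
Write-off: 18.7 × $425 = $7,947.50
Total: $156,121.00 − $7,947.50 = $148,173.50

$148,173.50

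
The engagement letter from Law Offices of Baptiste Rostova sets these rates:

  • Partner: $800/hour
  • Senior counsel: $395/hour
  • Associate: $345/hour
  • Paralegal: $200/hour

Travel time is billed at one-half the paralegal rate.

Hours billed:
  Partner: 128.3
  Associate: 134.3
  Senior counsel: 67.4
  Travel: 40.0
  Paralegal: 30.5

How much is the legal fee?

$185,696.50

Partner: 128.3 × $800 = $102,640.00
Senior counsel: 67.4 × $395 = $26,623.00
Associate: 134.3 × $345 = $46,333.50
Paralegal: 30.5 × $200 = $6,100.00
Subtotal: $102,640.00 + $26,623.00 + $46,333.50 + $6,100.00 = $181,696.50
Travel: 40.0 × ($200 ÷ 2) = 40.0 × $100.00 = $4,000.00
Total: $181,696.50 + $4,000.00 = $185,696.50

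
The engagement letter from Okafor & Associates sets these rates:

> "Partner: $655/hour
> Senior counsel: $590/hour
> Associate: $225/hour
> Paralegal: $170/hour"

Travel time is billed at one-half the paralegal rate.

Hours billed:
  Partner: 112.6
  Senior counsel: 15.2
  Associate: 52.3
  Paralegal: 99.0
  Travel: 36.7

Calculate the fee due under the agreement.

Partner: 112.6 × $655 = $73,753.00
Senior counsel: 15.2 × $590 = $8,968.00
Associate: 52.3 × $225 = $11,767.50
Paralegal: 99.0 × $170 = $16,830.00
Subtotal: $73,753.00 + $8,968.00 + $11,767.50 + $16,830.00 = $111,318.50
Travel: 36.7 × ($170 ÷ 2) = 36.7 × $85.00 = $3,119.50
Total: $111,318.50 + $3,119.50 = $114,438.00

$114,438.00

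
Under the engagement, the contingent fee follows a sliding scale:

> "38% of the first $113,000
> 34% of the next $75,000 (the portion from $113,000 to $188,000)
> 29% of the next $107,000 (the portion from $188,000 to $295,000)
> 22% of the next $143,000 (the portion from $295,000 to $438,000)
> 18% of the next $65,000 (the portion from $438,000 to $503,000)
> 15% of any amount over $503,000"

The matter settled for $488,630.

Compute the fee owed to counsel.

$140,043.40

First $113,000 at 38% = $42,940.00
Next $75,000 at 34% = $25,500.00
Next $107,000 at 29% = $31,030.00
Next $143,000 at 22% = $31,460.00
Remaining $50,630 at 18% = $9,113.40
Fee: $42,940.00 + $25,500.00 + $31,030.00 + $31,460.00 + $9,113.40 = $140,043.40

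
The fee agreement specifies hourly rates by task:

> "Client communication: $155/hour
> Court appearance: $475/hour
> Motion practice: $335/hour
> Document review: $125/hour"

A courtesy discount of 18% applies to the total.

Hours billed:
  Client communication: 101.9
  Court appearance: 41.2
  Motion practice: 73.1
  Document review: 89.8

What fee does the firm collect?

$58,283.96

Client communication: 101.9 × $155 = $15,794.50
Court appearance: 41.2 × $475 = $19,570.00
Motion practice: 73.1 × $335 = $24,488.50
Document review: 89.8 × $125 = $11,225.00
Subtotal: $71,078.00
Less 18% discount: −$12,794.04
Total: $71,078.00 − $12,794.04 = $58,283.96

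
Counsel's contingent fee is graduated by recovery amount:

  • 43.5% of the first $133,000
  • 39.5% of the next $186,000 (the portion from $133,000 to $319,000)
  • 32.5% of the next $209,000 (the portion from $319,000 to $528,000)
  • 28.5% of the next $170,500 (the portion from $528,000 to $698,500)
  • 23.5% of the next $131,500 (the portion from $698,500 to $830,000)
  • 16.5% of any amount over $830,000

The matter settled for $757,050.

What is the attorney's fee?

$261,601.75

First $133,000 at 43.5% = $57,855.00
Next $186,000 at 39.5% = $73,470.00
Next $209,000 at 32.5% = $67,925.00
Next $170,500 at 28.5% = $48,592.50
Remaining $58,550 at 23.5% = $13,759.25
Fee: $57,855.00 + $73,470.00 + $67,925.00 + $48,592.50 + $13,759.25 = $261,601.75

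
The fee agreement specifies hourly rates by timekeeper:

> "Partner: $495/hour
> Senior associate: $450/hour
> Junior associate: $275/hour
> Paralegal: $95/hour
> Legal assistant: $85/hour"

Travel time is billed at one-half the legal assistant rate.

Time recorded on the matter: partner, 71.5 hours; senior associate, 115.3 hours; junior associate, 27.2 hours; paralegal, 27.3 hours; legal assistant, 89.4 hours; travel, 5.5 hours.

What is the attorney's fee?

Partner: 71.5 × $495 = $35,392.50
Senior associate: 115.3 × $450 = $51,885.00
Junior associate: 27.2 × $275 = $7,480.00
Paralegal: 27.3 × $95 = $2,593.50
Legal assistant: 89.4 × $85 = $7,599.00
Subtotal: $35,392.50 + $51,885.00 + $7,480.00 + $2,593.50 + $7,599.00 = $104,950.00
Travel: 5.5 × ($85 ÷ 2) = 5.5 × $42.50 = $233.75
Total: $104,950.00 + $233.75 = $105,183.75

$105,183.75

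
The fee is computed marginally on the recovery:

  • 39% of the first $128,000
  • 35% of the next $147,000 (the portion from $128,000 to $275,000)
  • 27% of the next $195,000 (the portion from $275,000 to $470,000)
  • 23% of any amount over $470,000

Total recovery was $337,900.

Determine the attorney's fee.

First $128,000 at 39% = $49,920.00
Next $147,000 at 35% = $51,450.00
Remaining $62,900 at 27% = $16,983.00
Fee: $49,920.00 + $51,450.00 + $16,983.00 = $118,353.00

$118,353.00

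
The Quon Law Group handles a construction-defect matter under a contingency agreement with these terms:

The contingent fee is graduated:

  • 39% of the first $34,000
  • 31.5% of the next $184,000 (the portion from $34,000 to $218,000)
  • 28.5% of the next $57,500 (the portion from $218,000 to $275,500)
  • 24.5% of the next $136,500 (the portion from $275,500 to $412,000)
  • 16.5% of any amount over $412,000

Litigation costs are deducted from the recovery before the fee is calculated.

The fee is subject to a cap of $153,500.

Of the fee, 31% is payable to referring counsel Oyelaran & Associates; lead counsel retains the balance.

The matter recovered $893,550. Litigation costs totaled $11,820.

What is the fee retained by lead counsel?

Fee base (net of costs): $893,550 − $11,820 = $881,730
First $34,000 at 39% = $13,260.00
Next $184,000 at 31.5% = $57,960.00
Next $57,500 at 28.5% = $16,387.50
Next $136,500 at 24.5% = $33,442.50
Remaining $469,730 at 16.5% = $77,505.45
Fee: $13,260.00 + $57,960.00 + $16,387.50 + $33,442.50 + $77,505.45 = $198,555.45
$198,555.45 exceeds the $153,500 cap, so the fee is capped at $153,500.00.
Referral share: 31% of $153,500.00 = $47,585.00; lead counsel retains $153,500.00 − $47,585.00 = $105,915.00.

$105,915.00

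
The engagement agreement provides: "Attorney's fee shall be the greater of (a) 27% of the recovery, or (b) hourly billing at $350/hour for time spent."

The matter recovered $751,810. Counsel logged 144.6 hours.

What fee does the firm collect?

$202,988.70

(a) 27% of $751,810 = $202,988.70
(b) 144.6 × $350 = $50,610.00
The greater is (a): $202,988.70.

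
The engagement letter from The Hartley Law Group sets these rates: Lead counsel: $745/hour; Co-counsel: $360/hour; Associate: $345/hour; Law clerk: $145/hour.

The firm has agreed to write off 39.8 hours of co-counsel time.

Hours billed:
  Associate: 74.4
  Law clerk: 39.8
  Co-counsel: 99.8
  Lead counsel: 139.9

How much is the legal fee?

Lead counsel: 139.9 × $745 = $104,225.50
Co-counsel: 99.8 × $360 = $35,928.00
Associate: 74.4 × $345 = $25,668.00
Law clerk: 39.8 × $145 = $5,771.00
Subtotal: $171,592.50
Write-off: 39.8 × $360 = $14,328.00
Total: $171,592.50 − $14,328.00 = $157,264.50

$157,264.50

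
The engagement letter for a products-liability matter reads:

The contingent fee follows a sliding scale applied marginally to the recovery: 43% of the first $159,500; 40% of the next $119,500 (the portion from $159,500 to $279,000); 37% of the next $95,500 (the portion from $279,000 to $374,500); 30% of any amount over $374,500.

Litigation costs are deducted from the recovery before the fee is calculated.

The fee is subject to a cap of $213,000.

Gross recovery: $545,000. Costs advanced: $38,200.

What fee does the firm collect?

$191,410.00

Fee base (net of costs): $545,000 − $38,200 = $506,800
First $159,500 at 43% = $68,585.00
Next $119,500 at 40% = $47,800.00
Next $95,500 at 37% = $35,335.00
Remaining $132,300 at 30% = $39,690.00
Fee: $68,585.00 + $47,800.00 + $35,335.00 + $39,690.00 = $191,410.00
$191,410.00 is under the $213,000 cap.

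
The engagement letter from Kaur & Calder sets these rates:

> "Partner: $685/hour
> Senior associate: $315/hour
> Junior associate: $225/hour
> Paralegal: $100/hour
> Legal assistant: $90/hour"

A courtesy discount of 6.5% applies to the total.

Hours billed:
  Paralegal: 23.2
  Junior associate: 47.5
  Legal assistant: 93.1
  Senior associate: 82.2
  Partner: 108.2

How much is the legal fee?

$113,505.73

Partner: 108.2 × $685 = $74,117.00
Senior associate: 82.2 × $315 = $25,893.00
Junior associate: 47.5 × $225 = $10,687.50
Paralegal: 23.2 × $100 = $2,320.00
Legal assistant: 93.1 × $90 = $8,379.00
Subtotal: $121,396.50
Less 6.5% discount: −$7,890.77
Total: $121,396.50 − $7,890.77 = $113,505.73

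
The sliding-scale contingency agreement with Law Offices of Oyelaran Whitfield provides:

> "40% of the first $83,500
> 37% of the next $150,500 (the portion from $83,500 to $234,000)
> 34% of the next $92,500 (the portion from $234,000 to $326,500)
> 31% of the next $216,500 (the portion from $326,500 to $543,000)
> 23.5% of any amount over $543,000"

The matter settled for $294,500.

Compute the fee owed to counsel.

First $83,500 at 40% = $33,400.00
Next $150,500 at 37% = $55,685.00
Remaining $60,500 at 34% = $20,570.00
Fee: $33,400.00 + $55,685.00 + $20,570.00 = $109,655.00

$109,655.00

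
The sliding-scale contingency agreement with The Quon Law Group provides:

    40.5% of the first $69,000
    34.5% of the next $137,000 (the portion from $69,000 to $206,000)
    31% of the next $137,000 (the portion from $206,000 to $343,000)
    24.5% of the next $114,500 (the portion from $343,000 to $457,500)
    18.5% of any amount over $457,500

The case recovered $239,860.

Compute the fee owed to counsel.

First $69,000 at 40.5% = $27,945.00
Next $137,000 at 34.5% = $47,265.00
Remaining $33,860 at 31% = $10,496.60
Fee: $27,945.00 + $47,265.00 + $10,496.60 = $85,706.60

$85,706.60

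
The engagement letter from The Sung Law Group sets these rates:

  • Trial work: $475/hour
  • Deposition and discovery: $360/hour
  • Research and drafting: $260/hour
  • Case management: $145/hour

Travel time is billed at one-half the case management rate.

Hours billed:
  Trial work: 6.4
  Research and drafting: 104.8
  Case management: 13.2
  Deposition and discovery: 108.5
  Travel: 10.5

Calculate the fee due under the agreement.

$72,023.25

Trial work: 6.4 × $475 = $3,040.00
Deposition and discovery: 108.5 × $360 = $39,060.00
Research and drafting: 104.8 × $260 = $27,248.00
Case management: 13.2 × $145 = $1,914.00
Subtotal: $3,040.00 + $39,060.00 + $27,248.00 + $1,914.00 = $71,262.00
Travel: 10.5 × ($145 ÷ 2) = 10.5 × $72.50 = $761.25
Total: $71,262.00 + $761.25 = $72,023.25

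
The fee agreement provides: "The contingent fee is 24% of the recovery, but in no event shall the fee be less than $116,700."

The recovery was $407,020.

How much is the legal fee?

$116,700.00

24% of $407,020 = $97,684.80
That is below the $116,700 minimum, so the minimum applies.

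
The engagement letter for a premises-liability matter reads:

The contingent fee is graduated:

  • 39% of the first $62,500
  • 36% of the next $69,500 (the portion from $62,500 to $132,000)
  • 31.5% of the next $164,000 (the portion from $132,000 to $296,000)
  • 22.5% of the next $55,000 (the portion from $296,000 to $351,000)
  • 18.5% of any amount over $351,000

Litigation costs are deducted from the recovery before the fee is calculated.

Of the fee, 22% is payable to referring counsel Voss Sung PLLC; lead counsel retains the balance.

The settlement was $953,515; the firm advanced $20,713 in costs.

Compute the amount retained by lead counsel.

Fee base (net of costs): $953,515 − $20,713 = $932,802
First $62,500 at 39% = $24,375.00
Next $69,500 at 36% = $25,020.00
Next $164,000 at 31.5% = $51,660.00
Next $55,000 at 22.5% = $12,375.00
Remaining $581,802 at 18.5% = $107,633.37
Fee: $24,375.00 + $25,020.00 + $51,660.00 + $12,375.00 + $107,633.37 = $221,063.37
Referral share: 22% of $221,063.37 = $48,633.94; lead counsel retains $221,063.37 − $48,633.94 = $172,429.43.

$172,429.43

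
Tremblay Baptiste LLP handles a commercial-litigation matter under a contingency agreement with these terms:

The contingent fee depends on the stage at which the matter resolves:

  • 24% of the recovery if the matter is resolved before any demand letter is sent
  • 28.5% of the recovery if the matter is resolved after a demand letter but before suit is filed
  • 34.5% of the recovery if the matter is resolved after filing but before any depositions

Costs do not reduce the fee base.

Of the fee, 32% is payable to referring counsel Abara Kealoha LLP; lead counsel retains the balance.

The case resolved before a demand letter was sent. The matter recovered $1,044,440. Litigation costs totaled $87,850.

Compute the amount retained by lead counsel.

$170,452.61

Fee base is the gross recovery, $1,044,440; costs are reimbursed separately.
The matter resolved before a demand letter was sent, so the 24% rate applies.
$1,044,440 × 24% = $250,665.60
Referral share: 32% of $250,665.60 = $80,212.99; lead counsel retains $250,665.60 − $80,212.99 = $170,452.61.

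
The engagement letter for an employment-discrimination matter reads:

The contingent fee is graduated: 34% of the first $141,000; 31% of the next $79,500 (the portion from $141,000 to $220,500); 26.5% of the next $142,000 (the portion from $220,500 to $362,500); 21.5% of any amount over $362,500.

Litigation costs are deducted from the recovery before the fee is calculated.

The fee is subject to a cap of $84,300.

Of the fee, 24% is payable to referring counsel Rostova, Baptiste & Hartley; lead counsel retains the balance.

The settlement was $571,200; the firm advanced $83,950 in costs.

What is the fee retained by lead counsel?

$64,068.00

Fee base (net of costs): $571,200 − $83,950 = $487,250
First $141,000 at 34% = $47,940.00
Next $79,500 at 31% = $24,645.00
Next $142,000 at 26.5% = $37,630.00
Remaining $124,750 at 21.5% = $26,821.25
Fee: $47,940.00 + $24,645.00 + $37,630.00 + $26,821.25 = $137,036.25
$137,036.25 exceeds the $84,300 cap, so the fee is capped at $84,300.00.
Referral share: 24% of $84,300.00 = $20,232.00; lead counsel retains $84,300.00 − $20,232.00 = $64,068.00.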